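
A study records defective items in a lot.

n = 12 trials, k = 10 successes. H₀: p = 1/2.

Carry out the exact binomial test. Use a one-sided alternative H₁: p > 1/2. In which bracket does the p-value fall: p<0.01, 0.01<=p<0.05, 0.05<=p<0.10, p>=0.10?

Exact binomial: n=12, k=10, p₀=1/2=0.5000
P(X≥10) from Σ C(n,i)·p₀^i·(1−p₀)^(n−i)
p-value (one-sided, H₁ greater) = 0.01929
→ bracket: 0.01<=p<0.05

p-value bracket: 0.01<=p<0.05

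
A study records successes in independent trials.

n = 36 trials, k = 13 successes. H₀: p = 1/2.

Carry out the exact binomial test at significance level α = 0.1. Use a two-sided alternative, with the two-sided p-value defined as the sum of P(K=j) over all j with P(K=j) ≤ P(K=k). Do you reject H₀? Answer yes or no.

Exact binomial: n=36, k=13, p₀=1/2=0.5000
P(X=j) = C(n,j)·p₀^j·(1−p₀)^(n−j); p = Σ P(X=j) over j with P(X=j) ≤ P(X=13)
p-value (two-sided) = 0.13250
At α=0.1: p ≥ α → fail to reject H₀

reject H₀: no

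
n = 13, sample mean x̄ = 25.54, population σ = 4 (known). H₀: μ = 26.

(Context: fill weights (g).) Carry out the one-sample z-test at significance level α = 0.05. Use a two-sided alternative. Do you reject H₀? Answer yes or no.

SE = σ/√n = 4/√13 = 1.1094
z = (x̄−μ₀)/SE = (25.54−26)/1.1094 = -0.4146
p-value (two-sided) = 0.67841
At α=0.05: p ≥ α → fail to reject H₀

reject H₀: no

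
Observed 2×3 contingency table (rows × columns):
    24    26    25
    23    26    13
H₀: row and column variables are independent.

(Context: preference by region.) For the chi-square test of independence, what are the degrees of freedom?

df = (r−1)(c−1) = (2−1)·(3−1) = 2

degrees of freedom = 2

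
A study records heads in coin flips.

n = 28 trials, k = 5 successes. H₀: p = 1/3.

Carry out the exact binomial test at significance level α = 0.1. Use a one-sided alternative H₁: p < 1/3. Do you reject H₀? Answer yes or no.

Exact binomial: n=28, k=5, p₀=1/3=0.3333
P(X≤5) from Σ C(n,i)·p₀^i·(1−p₀)^(n−i)
p-value (one-sided, H₁ less) = 0.05714
At α=0.1: p < α → reject H₀

reject H₀: yes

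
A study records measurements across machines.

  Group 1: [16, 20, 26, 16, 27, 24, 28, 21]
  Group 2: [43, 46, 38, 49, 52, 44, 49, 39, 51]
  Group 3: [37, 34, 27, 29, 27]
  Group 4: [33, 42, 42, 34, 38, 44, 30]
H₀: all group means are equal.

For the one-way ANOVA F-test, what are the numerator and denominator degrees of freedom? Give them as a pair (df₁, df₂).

k = 4 groups, N = 29 total
df = (k−1, N−k) = (4−1, 29−4) = (3, 25)

degrees of freedom = [3, 25]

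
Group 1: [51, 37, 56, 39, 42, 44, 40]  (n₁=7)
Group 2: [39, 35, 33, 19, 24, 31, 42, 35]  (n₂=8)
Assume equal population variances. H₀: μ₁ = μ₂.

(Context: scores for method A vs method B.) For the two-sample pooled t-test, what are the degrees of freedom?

df = n₁ + n₂ − 2 = 7 + 8 − 2 = 13

degrees of freedom = 13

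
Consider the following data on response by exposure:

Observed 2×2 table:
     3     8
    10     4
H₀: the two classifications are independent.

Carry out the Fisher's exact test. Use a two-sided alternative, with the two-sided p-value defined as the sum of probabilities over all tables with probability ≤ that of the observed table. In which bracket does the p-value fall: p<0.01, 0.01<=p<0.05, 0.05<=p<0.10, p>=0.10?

p-value bracket: 0.01<=p<0.05

Margins: r₁=11, r₂=14, c₁=13, c₂=12, n=25
p_obs = C(11,3)·C(14,10)/C(25,13); sum pmf over tables with pmf ≤ p_obs
p-value (two-sided) = 0.04718
→ bracket: 0.01<=p<0.05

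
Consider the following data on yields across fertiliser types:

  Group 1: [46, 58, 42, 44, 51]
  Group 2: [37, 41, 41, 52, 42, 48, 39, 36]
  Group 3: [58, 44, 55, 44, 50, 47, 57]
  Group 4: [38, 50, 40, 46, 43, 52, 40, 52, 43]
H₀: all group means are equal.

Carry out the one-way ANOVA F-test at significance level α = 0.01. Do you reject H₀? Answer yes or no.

Group means [48.20, 42.00, 50.71, 44.89], grand mean 46.069
SSB = Σnᵢ(x̄ᵢ−x̄)² = 318.745; SSW = ΣΣ(x−x̄ᵢ)² = 819.117
MSB = 318.745/3 = 106.2482; MSW = 819.117/25 = 32.7647
F = MSB/MSW = 3.2428
df = (3, 25)
p-value (upper-tail) = 0.03888
At α=0.01: p ≥ α → fail to reject H₀

reject H₀: no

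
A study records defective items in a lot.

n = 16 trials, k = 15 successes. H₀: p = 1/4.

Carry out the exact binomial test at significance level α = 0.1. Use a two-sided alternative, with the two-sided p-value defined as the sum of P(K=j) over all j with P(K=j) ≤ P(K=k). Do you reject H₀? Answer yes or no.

Exact binomial: n=16, k=15, p₀=1/4=0.2500
P(X=j) = C(n,j)·p₀^j·(1−p₀)^(n−j); p = Σ P(X=j) over j with P(X=j) ≤ P(X=15)
p-value (two-sided) = 0.00000
At α=0.1: p < α → reject H₀

reject H₀: yes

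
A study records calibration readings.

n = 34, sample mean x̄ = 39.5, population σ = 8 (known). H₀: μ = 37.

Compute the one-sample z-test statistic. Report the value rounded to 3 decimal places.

SE = σ/√n = 8/√34 = 1.3720
z = (x̄−μ₀)/SE = (39.5−37)/1.3720 = 1.8222

test statistic = 1.822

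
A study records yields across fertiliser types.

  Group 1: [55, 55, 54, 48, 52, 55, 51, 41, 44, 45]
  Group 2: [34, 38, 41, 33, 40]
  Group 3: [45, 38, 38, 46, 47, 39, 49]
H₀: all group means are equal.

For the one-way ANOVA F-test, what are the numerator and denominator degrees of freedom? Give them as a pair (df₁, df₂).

k = 3 groups, N = 22 total
df = (k−1, N−k) = (3−1, 22−3) = (2, 19)

degrees of freedom = [2, 19]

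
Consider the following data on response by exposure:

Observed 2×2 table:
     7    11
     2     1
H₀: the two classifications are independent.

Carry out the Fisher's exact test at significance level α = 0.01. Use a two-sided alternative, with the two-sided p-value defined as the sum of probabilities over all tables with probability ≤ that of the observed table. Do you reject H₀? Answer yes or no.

Margins: r₁=18, r₂=3, c₁=9, c₂=12, n=21
p_obs = C(18,7)·C(3,2)/C(21,9); sum pmf over tables with pmf ≤ p_obs
p-value (two-sided) = 0.55338
At α=0.01: p ≥ α → fail to reject H₀

reject H₀: no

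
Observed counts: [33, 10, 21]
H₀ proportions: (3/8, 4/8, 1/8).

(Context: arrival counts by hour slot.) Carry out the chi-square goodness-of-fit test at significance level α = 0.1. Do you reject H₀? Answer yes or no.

n = 64; E_i = n·p_i = [24.00, 32.00, 8.00]
χ² = (33−24.00)²/24.00 + (10−32.00)²/32.00 + (21−8.00)²/8.00 = 39.6250
df = 2
p-value (upper-tail) = 0.00000
At α=0.1: p < α → reject H₀

reject H₀: yes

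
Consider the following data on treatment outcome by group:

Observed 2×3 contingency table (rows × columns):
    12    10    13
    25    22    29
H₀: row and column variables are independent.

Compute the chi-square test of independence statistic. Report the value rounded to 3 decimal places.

test statistic = 0.022

Row totals [35, 76], col totals [37, 32, 42], n=111
χ² = (12−11.67)²/11.67 + (10−10.09)²/10.09 + (13−13.24)²/13.24 + (25−25.33)²/25.33 + (22−21.91)²/21.91 + (29−28.76)²/28.76 = 0.0216
df = 2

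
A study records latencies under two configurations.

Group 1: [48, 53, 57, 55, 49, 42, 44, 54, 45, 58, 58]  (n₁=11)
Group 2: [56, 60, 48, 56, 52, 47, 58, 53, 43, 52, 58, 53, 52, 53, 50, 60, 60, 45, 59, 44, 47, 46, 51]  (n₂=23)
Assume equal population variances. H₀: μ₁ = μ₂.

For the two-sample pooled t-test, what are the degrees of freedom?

degrees of freedom = 32

df = n₁ + n₂ − 2 = 11 + 23 − 2 = 32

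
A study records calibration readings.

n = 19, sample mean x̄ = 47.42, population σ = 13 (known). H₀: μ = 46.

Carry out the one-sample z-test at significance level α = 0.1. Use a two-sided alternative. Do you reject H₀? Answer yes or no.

reject H₀: no

SE = σ/√n = 13/√19 = 2.9824
z = (x̄−μ₀)/SE = (47.42−46)/2.9824 = 0.4761
p-value (two-sided) = 0.63398
At α=0.1: p ≥ α → fail to reject H₀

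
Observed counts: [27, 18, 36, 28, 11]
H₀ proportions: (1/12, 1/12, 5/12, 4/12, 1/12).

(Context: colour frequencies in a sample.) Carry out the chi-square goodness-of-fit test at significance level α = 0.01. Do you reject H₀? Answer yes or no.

reject H₀: yes

n = 120; E_i = n·p_i = [10.00, 10.00, 50.00, 40.00, 10.00]
χ² = (27−10.00)²/10.00 + (18−10.00)²/10.00 + (36−50.00)²/50.00 + (28−40.00)²/40.00 + (11−10.00)²/10.00 = 42.9200
df = 4
p-value (upper-tail) = 0.00000
At α=0.01: p < α → reject H₀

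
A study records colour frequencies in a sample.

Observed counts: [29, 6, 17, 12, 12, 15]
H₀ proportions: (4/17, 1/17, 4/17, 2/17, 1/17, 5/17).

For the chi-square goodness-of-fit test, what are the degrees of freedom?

df = k − 1 = 6 − 1 = 5

degrees of freedom = 5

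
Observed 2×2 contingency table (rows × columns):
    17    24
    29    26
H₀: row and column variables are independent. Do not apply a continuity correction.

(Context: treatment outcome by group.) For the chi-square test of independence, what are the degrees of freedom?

df = (r−1)(c−1) = (2−1)·(2−1) = 1

degrees of freedom = 1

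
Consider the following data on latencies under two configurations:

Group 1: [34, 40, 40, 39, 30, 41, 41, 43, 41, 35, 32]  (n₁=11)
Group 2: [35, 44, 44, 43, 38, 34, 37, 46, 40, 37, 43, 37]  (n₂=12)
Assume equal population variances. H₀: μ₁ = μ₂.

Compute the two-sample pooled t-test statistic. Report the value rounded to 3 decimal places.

test statistic = -1.161

x̄₁=37.818, s₁=4.309, n₁=11
x̄₂=39.833, s₂=4.019, n₂=12
s_p² = [10·4.309² + 11·4.019²]/21 = 17.3001
SE = √(s_p²·(1/11+1/12)) = 1.7362
t = (37.818−39.833)/1.7362 = -1.1607
df = 21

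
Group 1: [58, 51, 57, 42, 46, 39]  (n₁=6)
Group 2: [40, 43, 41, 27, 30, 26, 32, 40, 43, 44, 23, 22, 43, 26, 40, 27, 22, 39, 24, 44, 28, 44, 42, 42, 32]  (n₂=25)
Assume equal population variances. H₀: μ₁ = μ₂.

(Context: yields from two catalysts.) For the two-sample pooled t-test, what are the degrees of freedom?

degrees of freedom = 29

df = n₁ + n₂ − 2 = 6 + 25 − 2 = 29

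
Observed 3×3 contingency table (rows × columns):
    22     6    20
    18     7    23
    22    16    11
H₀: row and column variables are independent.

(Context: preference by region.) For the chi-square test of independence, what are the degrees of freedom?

degrees of freedom = 4

df = (r−1)(c−1) = (3−1)·(3−1) = 4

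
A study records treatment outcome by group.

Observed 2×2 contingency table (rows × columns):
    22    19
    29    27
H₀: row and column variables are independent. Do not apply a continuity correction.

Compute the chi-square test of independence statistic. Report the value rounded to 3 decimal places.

Row totals [41, 56], col totals [51, 46], n=97
χ² = (22−21.56)²/21.56 + (19−19.44)²/19.44 + (29−29.44)²/29.44 + (27−26.56)²/26.56 = 0.0333
df = 1

test statistic = 0.033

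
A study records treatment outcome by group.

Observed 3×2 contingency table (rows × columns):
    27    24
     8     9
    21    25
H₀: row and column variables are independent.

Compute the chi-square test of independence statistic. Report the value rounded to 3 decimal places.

test statistic = 0.548

Row totals [51, 17, 46], col totals [56, 58], n=114
χ² = (27−25.05)²/25.05 + (24−25.95)²/25.95 + (8−8.35)²/8.35 + (9−8.65)²/8.65 + (21−22.60)²/22.60 + (25−23.40)²/23.40 = 0.5482
df = 2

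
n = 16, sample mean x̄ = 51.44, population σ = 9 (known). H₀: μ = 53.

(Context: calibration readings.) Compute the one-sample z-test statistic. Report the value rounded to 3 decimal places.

test statistic = -0.693

SE = σ/√n = 9/√16 = 2.2500
z = (x̄−μ₀)/SE = (51.44−53)/2.2500 = -0.6933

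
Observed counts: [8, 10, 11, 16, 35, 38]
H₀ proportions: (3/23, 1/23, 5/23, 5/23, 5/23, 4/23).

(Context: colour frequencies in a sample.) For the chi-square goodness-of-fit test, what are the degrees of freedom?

degrees of freedom = 5

df = k − 1 = 6 − 1 = 5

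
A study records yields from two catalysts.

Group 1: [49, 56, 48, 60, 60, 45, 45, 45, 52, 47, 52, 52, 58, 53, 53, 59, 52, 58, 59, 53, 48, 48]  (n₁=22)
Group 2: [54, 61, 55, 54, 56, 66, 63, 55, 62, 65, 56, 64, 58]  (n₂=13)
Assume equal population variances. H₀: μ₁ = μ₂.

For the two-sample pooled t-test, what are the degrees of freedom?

df = n₁ + n₂ − 2 = 22 + 13 − 2 = 33

degrees of freedom = 33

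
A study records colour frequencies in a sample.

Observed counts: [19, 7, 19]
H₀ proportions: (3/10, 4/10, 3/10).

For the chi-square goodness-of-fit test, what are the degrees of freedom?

degrees of freedom = 2

df = k − 1 = 3 − 1 = 2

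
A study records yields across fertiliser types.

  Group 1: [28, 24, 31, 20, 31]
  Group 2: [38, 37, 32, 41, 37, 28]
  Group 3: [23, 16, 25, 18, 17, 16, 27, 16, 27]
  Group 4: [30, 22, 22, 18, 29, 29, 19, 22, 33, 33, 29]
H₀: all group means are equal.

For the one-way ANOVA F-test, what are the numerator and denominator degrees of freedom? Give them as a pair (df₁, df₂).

k = 4 groups, N = 31 total
df = (k−1, N−k) = (4−1, 31−4) = (3, 27)

degrees of freedom = [3, 27]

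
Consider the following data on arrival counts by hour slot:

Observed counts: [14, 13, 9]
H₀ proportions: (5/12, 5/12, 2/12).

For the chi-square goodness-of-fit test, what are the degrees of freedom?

df = k − 1 = 3 − 1 = 2

degrees of freedom = 2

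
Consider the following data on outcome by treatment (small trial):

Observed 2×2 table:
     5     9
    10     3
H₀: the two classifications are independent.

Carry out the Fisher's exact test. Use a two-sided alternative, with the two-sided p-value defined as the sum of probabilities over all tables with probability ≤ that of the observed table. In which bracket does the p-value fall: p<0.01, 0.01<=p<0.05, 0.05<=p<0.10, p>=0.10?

p-value bracket: 0.05<=p<0.10

Margins: r₁=14, r₂=13, c₁=15, c₂=12, n=27
p_obs = C(14,5)·C(13,10)/C(27,15); sum pmf over tables with pmf ≤ p_obs
p-value (two-sided) = 0.05424
→ bracket: 0.05<=p<0.10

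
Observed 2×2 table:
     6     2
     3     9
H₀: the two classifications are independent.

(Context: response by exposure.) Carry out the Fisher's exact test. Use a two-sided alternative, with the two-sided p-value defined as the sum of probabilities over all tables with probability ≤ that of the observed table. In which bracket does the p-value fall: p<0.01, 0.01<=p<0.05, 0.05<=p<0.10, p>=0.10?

p-value bracket: 0.05<=p<0.10

Margins: r₁=8, r₂=12, c₁=9, c₂=11, n=20
p_obs = C(8,6)·C(12,3)/C(20,9); sum pmf over tables with pmf ≤ p_obs
p-value (two-sided) = 0.06478
→ bracket: 0.05<=p<0.10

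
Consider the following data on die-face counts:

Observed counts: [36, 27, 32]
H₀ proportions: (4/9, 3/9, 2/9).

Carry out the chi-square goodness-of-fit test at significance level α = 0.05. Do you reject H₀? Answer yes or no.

n = 95; E_i = n·p_i = [42.22, 31.67, 21.11]
χ² = (36−42.22)²/42.22 + (27−31.67)²/31.67 + (32−21.11)²/21.11 = 7.2211
df = 2
p-value (upper-tail) = 0.02704
At α=0.05: p < α → reject H₀

reject H₀: yes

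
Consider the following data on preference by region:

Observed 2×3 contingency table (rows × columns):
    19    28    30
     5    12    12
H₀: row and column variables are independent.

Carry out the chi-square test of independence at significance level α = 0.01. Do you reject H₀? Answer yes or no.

reject H₀: no

Row totals [77, 29], col totals [24, 40, 42], n=106
χ² = (19−17.43)²/17.43 + (28−29.06)²/29.06 + (30−30.51)²/30.51 + (5−6.57)²/6.57 + (12−10.94)²/10.94 + (12−11.49)²/11.49 = 0.6857
df = 2
p-value (upper-tail) = 0.70974
At α=0.01: p ≥ α → fail to reject H₀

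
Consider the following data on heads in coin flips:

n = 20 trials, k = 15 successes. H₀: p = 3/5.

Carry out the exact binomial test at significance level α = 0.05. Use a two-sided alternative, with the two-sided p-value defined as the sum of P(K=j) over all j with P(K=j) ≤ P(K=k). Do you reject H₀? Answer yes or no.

Exact binomial: n=20, k=15, p₀=3/5=0.6000
P(X=j) = C(n,j)·p₀^j·(1−p₀)^(n−j); p = Σ P(X=j) over j with P(X=j) ≤ P(X=15)
p-value (two-sided) = 0.25312
At α=0.05: p ≥ α → fail to reject H₀

reject H₀: no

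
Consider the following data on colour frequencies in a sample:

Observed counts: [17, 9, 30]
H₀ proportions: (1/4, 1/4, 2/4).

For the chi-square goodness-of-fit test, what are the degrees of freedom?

df = k − 1 = 3 − 1 = 2

degrees of freedom = 2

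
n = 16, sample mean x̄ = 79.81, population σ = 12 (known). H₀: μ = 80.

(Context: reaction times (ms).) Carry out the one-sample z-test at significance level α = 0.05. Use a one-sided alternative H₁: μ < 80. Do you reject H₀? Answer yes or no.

SE = σ/√n = 12/√16 = 3.0000
z = (x̄−μ₀)/SE = (79.81−80)/3.0000 = -0.0633
p-value (one-sided, H₁ less) = 0.47475
At α=0.05: p ≥ α → fail to reject H₀

reject H₀: no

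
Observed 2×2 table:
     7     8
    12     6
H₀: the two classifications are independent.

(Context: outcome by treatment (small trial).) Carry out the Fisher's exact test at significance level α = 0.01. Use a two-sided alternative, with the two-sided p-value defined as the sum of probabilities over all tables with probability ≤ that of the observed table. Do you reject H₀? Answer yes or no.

reject H₀: no

Margins: r₁=15, r₂=18, c₁=19, c₂=14, n=33
p_obs = C(15,7)·C(18,12)/C(33,19); sum pmf over tables with pmf ≤ p_obs
p-value (two-sided) = 0.30411
At α=0.01: p ≥ α → fail to reject H₀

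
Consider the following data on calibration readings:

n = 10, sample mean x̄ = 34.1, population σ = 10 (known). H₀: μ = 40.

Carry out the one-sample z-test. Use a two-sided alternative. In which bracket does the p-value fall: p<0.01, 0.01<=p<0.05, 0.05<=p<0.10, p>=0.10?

SE = σ/√n = 10/√10 = 3.1623
z = (x̄−μ₀)/SE = (34.1−40)/3.1623 = -1.8657
p-value (two-sided) = 0.06208
→ bracket: 0.05<=p<0.10

p-value bracket: 0.05<=p<0.10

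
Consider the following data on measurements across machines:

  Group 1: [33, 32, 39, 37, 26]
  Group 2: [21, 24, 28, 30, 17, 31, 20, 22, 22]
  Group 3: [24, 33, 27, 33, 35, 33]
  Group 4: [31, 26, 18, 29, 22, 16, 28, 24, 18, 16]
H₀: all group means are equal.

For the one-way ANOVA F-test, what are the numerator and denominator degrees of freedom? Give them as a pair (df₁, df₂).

degrees of freedom = [3, 26]

k = 4 groups, N = 30 total
df = (k−1, N−k) = (4−1, 30−4) = (3, 26)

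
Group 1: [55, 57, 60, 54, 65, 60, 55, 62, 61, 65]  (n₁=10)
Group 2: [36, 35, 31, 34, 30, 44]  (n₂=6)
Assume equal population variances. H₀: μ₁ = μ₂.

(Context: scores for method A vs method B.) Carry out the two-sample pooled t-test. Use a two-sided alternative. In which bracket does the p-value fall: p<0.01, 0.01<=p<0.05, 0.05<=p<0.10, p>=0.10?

p-value bracket: p<0.01

x̄₁=59.400, s₁=4.033, n₁=10
x̄₂=35.000, s₂=4.980, n₂=6
s_p² = [9·4.033² + 5·4.980²]/14 = 19.3143
SE = √(s_p²·(1/10+1/6)) = 2.2695
t = (59.400−35.000)/2.2695 = 10.7514
df = 14
p-value (two-sided) = 0.00000
→ bracket: p<0.01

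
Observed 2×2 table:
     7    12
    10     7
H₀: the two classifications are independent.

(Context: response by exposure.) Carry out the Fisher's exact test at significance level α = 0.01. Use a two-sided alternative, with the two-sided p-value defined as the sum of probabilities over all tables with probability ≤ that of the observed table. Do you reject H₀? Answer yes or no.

Margins: r₁=19, r₂=17, c₁=17, c₂=19, n=36
p_obs = C(19,7)·C(17,10)/C(36,17); sum pmf over tables with pmf ≤ p_obs
p-value (two-sided) = 0.31612
At α=0.01: p ≥ α → fail to reject H₀

reject H₀: no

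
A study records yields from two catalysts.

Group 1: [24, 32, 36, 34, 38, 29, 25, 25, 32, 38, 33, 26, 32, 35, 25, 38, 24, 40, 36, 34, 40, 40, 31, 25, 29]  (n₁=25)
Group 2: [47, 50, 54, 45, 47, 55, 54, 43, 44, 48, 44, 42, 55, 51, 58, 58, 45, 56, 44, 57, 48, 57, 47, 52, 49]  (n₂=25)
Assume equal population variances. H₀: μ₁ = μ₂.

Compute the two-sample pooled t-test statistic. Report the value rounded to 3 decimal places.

test statistic = -11.821

x̄₁=32.040, s₁=5.511, n₁=25
x̄₂=50.000, s₂=5.228, n₂=25
s_p² = [24·5.511² + 24·5.228²]/48 = 28.8533
SE = √(s_p²·(1/25+1/25)) = 1.5193
t = (32.040−50.000)/1.5193 = -11.8212
df = 48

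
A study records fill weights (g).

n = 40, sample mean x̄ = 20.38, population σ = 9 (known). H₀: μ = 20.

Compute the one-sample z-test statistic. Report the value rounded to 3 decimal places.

SE = σ/√n = 9/√40 = 1.4230
z = (x̄−μ₀)/SE = (20.38−20)/1.4230 = 0.2670

test statistic = 0.267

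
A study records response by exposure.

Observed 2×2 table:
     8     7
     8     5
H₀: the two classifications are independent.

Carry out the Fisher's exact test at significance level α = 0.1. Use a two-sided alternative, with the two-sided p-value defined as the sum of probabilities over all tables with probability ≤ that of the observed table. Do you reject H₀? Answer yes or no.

Margins: r₁=15, r₂=13, c₁=16, c₂=12, n=28
p_obs = C(15,8)·C(13,8)/C(28,16); sum pmf over tables with pmf ≤ p_obs
p-value (two-sided) = 0.71768
At α=0.1: p ≥ α → fail to reject H₀

reject H₀: no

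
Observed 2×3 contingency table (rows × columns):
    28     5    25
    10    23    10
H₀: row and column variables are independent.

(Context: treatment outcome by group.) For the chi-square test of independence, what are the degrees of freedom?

degrees of freedom = 2

df = (r−1)(c−1) = (2−1)·(3−1) = 2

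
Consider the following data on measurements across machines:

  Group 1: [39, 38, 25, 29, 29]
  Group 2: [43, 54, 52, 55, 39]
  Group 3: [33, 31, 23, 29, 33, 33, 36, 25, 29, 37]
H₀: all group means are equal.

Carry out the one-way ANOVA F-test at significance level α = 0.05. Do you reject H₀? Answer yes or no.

reject H₀: yes

Group means [32.00, 48.60, 30.90], grand mean 35.600
SSB = Σnᵢ(x̄ᵢ−x̄)² = 1130.700; SSW = ΣΣ(x−x̄ᵢ)² = 538.100
MSB = 1130.700/2 = 565.3500; MSW = 538.100/17 = 31.6529
F = MSB/MSW = 17.8609
df = (2, 17)
p-value (upper-tail) = 0.00007
At α=0.05: p < α → reject H₀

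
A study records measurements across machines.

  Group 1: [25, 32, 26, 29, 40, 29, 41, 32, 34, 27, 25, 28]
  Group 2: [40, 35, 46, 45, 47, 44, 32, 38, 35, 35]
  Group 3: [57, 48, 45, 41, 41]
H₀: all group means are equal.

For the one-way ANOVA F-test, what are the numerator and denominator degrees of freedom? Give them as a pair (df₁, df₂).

k = 3 groups, N = 27 total
df = (k−1, N−k) = (3−1, 27−3) = (2, 24)

degrees of freedom = [2, 24]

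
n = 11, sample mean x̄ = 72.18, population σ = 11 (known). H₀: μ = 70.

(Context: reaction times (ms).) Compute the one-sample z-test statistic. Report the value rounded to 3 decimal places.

test statistic = 0.657

SE = σ/√n = 11/√11 = 3.3166
z = (x̄−μ₀)/SE = (72.18−70)/3.3166 = 0.6573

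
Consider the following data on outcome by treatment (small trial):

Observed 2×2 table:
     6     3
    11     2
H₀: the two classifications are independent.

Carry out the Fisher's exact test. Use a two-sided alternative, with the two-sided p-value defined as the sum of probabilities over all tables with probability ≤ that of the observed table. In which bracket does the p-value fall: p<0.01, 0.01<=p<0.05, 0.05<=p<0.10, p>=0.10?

Margins: r₁=9, r₂=13, c₁=17, c₂=5, n=22
p_obs = C(9,6)·C(13,11)/C(22,17); sum pmf over tables with pmf ≤ p_obs
p-value (two-sided) = 0.60902
→ bracket: p>=0.10

p-value bracket: p>=0.10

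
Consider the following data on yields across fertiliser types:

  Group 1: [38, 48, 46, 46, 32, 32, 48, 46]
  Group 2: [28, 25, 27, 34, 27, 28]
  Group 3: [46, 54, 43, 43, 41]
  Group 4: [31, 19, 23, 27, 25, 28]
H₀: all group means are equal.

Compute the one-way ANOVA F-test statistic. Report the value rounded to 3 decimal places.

test statistic = 21.290

Group means [42.00, 28.17, 45.40, 25.50], grand mean 35.400
SSB = Σnᵢ(x̄ᵢ−x̄)² = 1750.467; SSW = ΣΣ(x−x̄ᵢ)² = 575.533
MSB = 1750.467/3 = 583.4889; MSW = 575.533/21 = 27.4063
F = MSB/MSW = 21.2903
df = (3, 21)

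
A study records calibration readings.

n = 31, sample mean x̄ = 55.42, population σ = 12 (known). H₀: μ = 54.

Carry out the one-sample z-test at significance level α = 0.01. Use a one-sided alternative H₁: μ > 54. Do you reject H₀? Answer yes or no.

SE = σ/√n = 12/√31 = 2.1553
z = (x̄−μ₀)/SE = (55.42−54)/2.1553 = 0.6589
p-value (one-sided, H₁ greater) = 0.25500
At α=0.01: p ≥ α → fail to reject H₀

reject H₀: no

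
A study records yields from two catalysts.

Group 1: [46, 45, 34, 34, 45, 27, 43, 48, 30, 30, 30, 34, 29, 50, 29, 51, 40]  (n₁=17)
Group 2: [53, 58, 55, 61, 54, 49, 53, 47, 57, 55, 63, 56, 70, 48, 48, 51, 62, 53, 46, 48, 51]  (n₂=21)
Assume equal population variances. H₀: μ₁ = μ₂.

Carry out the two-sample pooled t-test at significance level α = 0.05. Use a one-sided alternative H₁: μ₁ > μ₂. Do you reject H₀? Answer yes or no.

reject H₀: no

x̄₁=37.941, s₁=8.392, n₁=17
x̄₂=54.190, s₂=6.112, n₂=21
s_p² = [16·8.392² + 20·6.112²]/36 = 52.0605
SE = √(s_p²·(1/17+1/21)) = 2.3540
t = (37.941−54.190)/2.3540 = -6.9028
df = 36
p-value (one-sided, H₁ greater) = 1.00000
At α=0.05: p ≥ α → fail to reject H₀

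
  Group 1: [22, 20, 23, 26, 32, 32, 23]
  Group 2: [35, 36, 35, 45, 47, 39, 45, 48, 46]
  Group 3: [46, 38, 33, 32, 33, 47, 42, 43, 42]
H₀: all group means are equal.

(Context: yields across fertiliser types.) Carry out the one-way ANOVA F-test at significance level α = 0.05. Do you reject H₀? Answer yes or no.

reject H₀: yes

Group means [25.43, 41.78, 39.56], grand mean 36.400
SSB = Σnᵢ(x̄ᵢ−x̄)² = 1192.508; SSW = ΣΣ(x−x̄ᵢ)² = 643.492
MSB = 1192.508/2 = 596.2540; MSW = 643.492/22 = 29.2496
F = MSB/MSW = 20.3850
df = (2, 22)
p-value (upper-tail) = 0.00001
At α=0.05: p < α → reject H₀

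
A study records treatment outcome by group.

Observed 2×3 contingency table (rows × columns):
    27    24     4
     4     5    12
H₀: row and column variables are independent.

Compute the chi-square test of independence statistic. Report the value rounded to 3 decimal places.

Row totals [55, 21], col totals [31, 29, 16], n=76
χ² = (27−22.43)²/22.43 + (24−20.99)²/20.99 + (4−11.58)²/11.58 + (4−8.57)²/8.57 + (5−8.01)²/8.01 + (12−4.42)²/4.42 = 22.8818
df = 2

test statistic = 22.882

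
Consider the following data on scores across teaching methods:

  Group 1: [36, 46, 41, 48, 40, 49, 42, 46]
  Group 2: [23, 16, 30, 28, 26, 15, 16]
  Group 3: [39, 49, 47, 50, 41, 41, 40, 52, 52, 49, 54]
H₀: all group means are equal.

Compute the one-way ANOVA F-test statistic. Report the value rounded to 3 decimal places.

Group means [43.50, 22.00, 46.73], grand mean 39.077
SSB = Σnᵢ(x̄ᵢ−x̄)² = 2841.664; SSW = ΣΣ(x−x̄ᵢ)² = 678.182
MSB = 2841.664/2 = 1420.8322; MSW = 678.182/23 = 29.4862
F = MSB/MSW = 48.1864
df = (2, 23)

test statistic = 48.186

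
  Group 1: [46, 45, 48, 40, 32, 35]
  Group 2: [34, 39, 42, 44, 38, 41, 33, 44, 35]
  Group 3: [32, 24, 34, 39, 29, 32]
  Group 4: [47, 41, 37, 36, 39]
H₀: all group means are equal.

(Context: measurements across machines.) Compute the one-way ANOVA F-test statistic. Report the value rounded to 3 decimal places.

test statistic = 4.287

Group means [41.00, 38.89, 31.67, 40.00], grand mean 37.923
SSB = Σnᵢ(x̄ᵢ−x̄)² = 321.624; SSW = ΣΣ(x−x̄ᵢ)² = 550.222
MSB = 321.624/3 = 107.2080; MSW = 550.222/22 = 25.0101
F = MSB/MSW = 4.2866
df = (3, 22)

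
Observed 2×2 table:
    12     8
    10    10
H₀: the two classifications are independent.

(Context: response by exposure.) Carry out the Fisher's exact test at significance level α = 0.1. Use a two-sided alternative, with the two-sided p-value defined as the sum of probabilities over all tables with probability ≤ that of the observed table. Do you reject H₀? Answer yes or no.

Margins: r₁=20, r₂=20, c₁=22, c₂=18, n=40
p_obs = C(20,12)·C(20,10)/C(40,22); sum pmf over tables with pmf ≤ p_obs
p-value (two-sided) = 0.75119
At α=0.1: p ≥ α → fail to reject H₀

reject H₀: no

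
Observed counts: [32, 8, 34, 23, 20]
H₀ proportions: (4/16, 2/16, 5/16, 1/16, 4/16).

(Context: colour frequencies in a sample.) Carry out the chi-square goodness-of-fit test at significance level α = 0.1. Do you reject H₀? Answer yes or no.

reject H₀: yes

n = 117; E_i = n·p_i = [29.25, 14.62, 36.56, 7.31, 29.25]
χ² = (32−29.25)²/29.25 + (8−14.62)²/14.62 + (34−36.56)²/36.56 + (23−7.31)²/7.31 + (20−29.25)²/29.25 = 40.0188
df = 4
p-value (upper-tail) = 0.00000
At α=0.1: p < α → reject H₀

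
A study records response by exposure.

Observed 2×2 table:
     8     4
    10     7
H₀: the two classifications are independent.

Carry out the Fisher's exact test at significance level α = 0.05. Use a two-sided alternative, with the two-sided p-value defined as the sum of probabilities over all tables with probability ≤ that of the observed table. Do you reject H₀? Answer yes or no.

reject H₀: no

Margins: r₁=12, r₂=17, c₁=18, c₂=11, n=29
p_obs = C(12,8)·C(17,10)/C(29,18); sum pmf over tables with pmf ≤ p_obs
p-value (two-sided) = 0.71669
At α=0.05: p ≥ α → fail to reject H₀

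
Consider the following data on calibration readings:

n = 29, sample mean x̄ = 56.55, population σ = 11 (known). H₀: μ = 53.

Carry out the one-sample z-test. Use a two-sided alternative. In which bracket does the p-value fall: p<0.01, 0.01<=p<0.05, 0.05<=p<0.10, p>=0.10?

SE = σ/√n = 11/√29 = 2.0426
z = (x̄−μ₀)/SE = (56.55−53)/2.0426 = 1.7379
p-value (two-sided) = 0.08222
→ bracket: 0.05<=p<0.10

p-value bracket: 0.05<=p<0.10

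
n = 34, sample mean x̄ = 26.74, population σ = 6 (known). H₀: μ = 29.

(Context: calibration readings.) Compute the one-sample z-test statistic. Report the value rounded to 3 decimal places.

SE = σ/√n = 6/√34 = 1.0290
z = (x̄−μ₀)/SE = (26.74−29)/1.0290 = -2.1963

test statistic = -2.196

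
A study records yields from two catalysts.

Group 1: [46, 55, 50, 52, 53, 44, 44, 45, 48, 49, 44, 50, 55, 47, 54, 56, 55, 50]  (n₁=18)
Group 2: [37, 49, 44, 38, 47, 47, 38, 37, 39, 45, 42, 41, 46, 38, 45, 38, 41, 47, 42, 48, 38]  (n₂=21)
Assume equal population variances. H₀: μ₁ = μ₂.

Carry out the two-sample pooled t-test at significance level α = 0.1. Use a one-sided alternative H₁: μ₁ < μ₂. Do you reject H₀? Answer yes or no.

x̄₁=49.833, s₁=4.218, n₁=18
x̄₂=42.238, s₂=4.110, n₂=21
s_p² = [17·4.218² + 20·4.110²]/37 = 17.3057
SE = √(s_p²·(1/18+1/21)) = 1.3362
t = (49.833−42.238)/1.3362 = 5.6841
df = 37
p-value (one-sided, H₁ less) = 1.00000
At α=0.1: p ≥ α → fail to reject H₀

reject H₀: no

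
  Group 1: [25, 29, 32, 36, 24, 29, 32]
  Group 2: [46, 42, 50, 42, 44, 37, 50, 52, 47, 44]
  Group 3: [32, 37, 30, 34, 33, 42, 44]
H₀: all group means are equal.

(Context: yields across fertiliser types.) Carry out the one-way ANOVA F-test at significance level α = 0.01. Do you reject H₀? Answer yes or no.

Group means [29.57, 45.40, 36.00], grand mean 38.042
SSB = Σnᵢ(x̄ᵢ−x̄)² = 1072.844; SSW = ΣΣ(x−x̄ᵢ)² = 458.114
MSB = 1072.844/2 = 536.4220; MSW = 458.114/21 = 21.8150
F = MSB/MSW = 24.5896
df = (2, 21)
p-value (upper-tail) = 0.00000
At α=0.01: p < α → reject H₀

reject H₀: yes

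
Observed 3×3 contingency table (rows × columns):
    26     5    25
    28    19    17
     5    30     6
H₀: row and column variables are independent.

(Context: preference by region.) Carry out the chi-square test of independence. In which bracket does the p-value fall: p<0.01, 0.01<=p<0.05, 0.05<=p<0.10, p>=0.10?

p-value bracket: p<0.01

Row totals [56, 64, 41], col totals [59, 54, 48], n=161
χ² = (26−20.52)²/20.52 + (5−18.78)²/18.78 + (25−16.70)²/16.70 + (28−23.45)²/23.45 + (19−21.47)²/21.47 + (17−19.08)²/19.08 + (5−15.02)²/15.02 + (30−13.75)²/13.75 + (6−12.22)²/12.22 = 46.1543
df = 4
p-value (upper-tail) = 0.00000
→ bracket: p<0.01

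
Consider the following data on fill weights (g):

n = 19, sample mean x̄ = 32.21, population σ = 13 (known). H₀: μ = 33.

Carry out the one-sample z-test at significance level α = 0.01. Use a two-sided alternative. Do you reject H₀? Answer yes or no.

SE = σ/√n = 13/√19 = 2.9824
z = (x̄−μ₀)/SE = (32.21−33)/2.9824 = -0.2649
p-value (two-sided) = 0.79110
At α=0.01: p ≥ α → fail to reject H₀

reject H₀: no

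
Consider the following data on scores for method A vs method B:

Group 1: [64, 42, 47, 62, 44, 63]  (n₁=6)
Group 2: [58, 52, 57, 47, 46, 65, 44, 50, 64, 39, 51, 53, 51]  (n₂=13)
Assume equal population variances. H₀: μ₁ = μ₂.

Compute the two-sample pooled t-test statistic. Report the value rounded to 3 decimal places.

test statistic = 0.381

x̄₁=53.667, s₁=10.367, n₁=6
x̄₂=52.077, s₂=7.500, n₂=13
s_p² = [5·10.367² + 12·7.500²]/17 = 71.3092
SE = √(s_p²·(1/6+1/13)) = 4.1678
t = (53.667−52.077)/4.1678 = 0.3814
df = 17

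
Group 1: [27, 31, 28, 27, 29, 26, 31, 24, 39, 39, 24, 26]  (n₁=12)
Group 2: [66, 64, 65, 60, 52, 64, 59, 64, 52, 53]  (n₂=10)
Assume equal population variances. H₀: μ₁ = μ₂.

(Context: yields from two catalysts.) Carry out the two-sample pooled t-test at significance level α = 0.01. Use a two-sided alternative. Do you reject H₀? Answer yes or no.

x̄₁=29.250, s₁=5.083, n₁=12
x̄₂=59.900, s₂=5.646, n₂=10
s_p² = [11·5.083² + 9·5.646²]/20 = 28.5575
SE = √(s_p²·(1/12+1/10)) = 2.2881
t = (29.250−59.900)/2.2881 = -13.3952
df = 20
p-value (two-sided) = 0.00000
At α=0.01: p < α → reject H₀

reject H₀: yes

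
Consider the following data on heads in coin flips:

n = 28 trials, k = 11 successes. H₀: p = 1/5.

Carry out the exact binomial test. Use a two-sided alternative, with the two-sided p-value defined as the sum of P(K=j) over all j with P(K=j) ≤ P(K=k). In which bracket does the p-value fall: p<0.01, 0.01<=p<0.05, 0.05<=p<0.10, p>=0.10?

Exact binomial: n=28, k=11, p₀=1/5=0.2000
P(X=j) = C(n,j)·p₀^j·(1−p₀)^(n−j); p = Σ P(X=j) over j with P(X=j) ≤ P(X=11)
p-value (two-sided) = 0.01680
→ bracket: 0.01<=p<0.05

p-value bracket: 0.01<=p<0.05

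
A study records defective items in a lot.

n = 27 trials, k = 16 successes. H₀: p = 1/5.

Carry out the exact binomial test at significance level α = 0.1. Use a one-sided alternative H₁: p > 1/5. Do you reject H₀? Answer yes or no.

Exact binomial: n=27, k=16, p₀=1/5=0.2000
P(X≥16) from Σ C(n,i)·p₀^i·(1−p₀)^(n−i)
p-value (one-sided, H₁ greater) = 0.00001
At α=0.1: p < α → reject H₀

reject H₀: yes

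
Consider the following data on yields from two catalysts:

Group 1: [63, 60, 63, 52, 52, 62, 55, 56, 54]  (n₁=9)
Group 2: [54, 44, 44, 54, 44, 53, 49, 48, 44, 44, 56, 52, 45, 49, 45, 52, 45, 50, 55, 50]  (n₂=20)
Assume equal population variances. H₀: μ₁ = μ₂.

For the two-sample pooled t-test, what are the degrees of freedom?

degrees of freedom = 27

df = n₁ + n₂ − 2 = 9 + 20 − 2 = 27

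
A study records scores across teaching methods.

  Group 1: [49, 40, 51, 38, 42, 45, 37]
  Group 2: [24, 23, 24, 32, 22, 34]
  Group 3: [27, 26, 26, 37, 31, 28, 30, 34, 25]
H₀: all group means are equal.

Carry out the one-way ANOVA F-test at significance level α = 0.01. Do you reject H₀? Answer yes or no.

Group means [43.14, 26.50, 29.33], grand mean 32.955
SSB = Σnᵢ(x̄ᵢ−x̄)² = 1094.597; SSW = ΣΣ(x−x̄ᵢ)² = 438.357
MSB = 1094.597/2 = 547.2987; MSW = 438.357/19 = 23.0714
F = MSB/MSW = 23.7219
df = (2, 19)
p-value (upper-tail) = 0.00001
At α=0.01: p < α → reject H₀

reject H₀: yes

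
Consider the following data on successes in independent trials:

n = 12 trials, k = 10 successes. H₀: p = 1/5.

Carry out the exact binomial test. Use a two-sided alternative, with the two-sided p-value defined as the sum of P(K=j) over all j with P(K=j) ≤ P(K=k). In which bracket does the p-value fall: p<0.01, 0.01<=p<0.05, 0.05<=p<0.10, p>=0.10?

p-value bracket: p<0.01

Exact binomial: n=12, k=10, p₀=1/5=0.2000
P(X=j) = C(n,j)·p₀^j·(1−p₀)^(n−j); p = Σ P(X=j) over j with P(X=j) ≤ P(X=10)
p-value (two-sided) = 0.00000
→ bracket: p<0.01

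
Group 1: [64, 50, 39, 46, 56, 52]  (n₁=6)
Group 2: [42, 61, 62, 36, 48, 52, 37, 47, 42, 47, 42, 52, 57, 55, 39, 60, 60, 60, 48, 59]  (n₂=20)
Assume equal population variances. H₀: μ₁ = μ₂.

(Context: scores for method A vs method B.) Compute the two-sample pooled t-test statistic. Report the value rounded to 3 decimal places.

test statistic = 0.215

x̄₁=51.167, s₁=8.542, n₁=6
x̄₂=50.300, s₂=8.676, n₂=20
s_p² = [5·8.542² + 19·8.676²]/24 = 74.7931
SE = √(s_p²·(1/6+1/20)) = 4.0256
t = (51.167−50.300)/4.0256 = 0.2153
df = 24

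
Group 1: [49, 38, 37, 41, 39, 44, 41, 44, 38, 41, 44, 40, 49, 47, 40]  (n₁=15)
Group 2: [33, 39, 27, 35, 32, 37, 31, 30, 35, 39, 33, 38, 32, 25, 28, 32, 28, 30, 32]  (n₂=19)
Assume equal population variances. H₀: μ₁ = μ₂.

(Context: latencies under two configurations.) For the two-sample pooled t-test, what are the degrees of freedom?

df = n₁ + n₂ − 2 = 15 + 19 − 2 = 32

degrees of freedom = 32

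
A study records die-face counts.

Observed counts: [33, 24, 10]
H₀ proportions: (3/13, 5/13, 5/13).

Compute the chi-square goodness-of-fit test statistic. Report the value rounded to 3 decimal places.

test statistic = 29.666

n = 67; E_i = n·p_i = [15.46, 25.77, 25.77]
χ² = (33−15.46)²/15.46 + (24−25.77)²/25.77 + (10−25.77)²/25.77 = 29.6657
df = 2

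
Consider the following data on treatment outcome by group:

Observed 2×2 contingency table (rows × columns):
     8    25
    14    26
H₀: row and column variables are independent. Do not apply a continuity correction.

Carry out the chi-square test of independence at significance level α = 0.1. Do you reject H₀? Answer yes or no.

Row totals [33, 40], col totals [22, 51], n=73
χ² = (8−9.95)²/9.95 + (25−23.05)²/23.05 + (14−12.05)²/12.05 + (26−27.95)²/27.95 = 0.9939
df = 1
p-value (upper-tail) = 0.31880
At α=0.1: p ≥ α → fail to reject H₀

reject H₀: no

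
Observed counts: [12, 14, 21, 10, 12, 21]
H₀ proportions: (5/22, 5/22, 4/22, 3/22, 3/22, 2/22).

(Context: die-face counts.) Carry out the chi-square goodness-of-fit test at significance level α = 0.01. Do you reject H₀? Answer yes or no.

reject H₀: yes

n = 90; E_i = n·p_i = [20.45, 20.45, 16.36, 12.27, 12.27, 8.18]
χ² = (12−20.45)²/20.45 + (14−20.45)²/20.45 + (21−16.36)²/16.36 + (10−12.27)²/12.27 + (12−12.27)²/12.27 + (21−8.18)²/8.18 = 27.3537
df = 5
p-value (upper-tail) = 0.00005
At α=0.01: p < α → reject H₀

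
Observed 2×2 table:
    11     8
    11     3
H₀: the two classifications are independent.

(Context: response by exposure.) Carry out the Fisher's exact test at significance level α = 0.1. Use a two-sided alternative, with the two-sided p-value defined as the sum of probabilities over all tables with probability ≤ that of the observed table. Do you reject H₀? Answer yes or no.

Margins: r₁=19, r₂=14, c₁=22, c₂=11, n=33
p_obs = C(19,11)·C(14,11)/C(33,22); sum pmf over tables with pmf ≤ p_obs
p-value (two-sided) = 0.27830
At α=0.1: p ≥ α → fail to reject H₀

reject H₀: no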